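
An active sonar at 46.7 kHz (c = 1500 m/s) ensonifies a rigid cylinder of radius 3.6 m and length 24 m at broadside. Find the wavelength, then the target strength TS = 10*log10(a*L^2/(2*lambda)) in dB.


Step 1: lambda = c/f = 1500/46700 = 0.03212 m
Step 2: TS = 10*log10(a*L^2/(2*lambda)) = 10*log10(3.6*24^2/(2*0.03212)) = 45.09

45.09 dB


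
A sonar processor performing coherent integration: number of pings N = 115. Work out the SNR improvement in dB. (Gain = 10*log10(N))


20.61 dB


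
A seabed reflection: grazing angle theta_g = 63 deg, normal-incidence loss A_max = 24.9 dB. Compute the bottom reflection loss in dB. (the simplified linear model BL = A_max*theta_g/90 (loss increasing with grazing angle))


BL = A_max * theta_g / 90 = 24.9 * 63 / 90 = 17.43

17.43 dB


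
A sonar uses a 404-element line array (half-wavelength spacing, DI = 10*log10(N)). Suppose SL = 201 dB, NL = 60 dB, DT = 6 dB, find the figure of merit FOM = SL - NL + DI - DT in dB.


161.06 dB


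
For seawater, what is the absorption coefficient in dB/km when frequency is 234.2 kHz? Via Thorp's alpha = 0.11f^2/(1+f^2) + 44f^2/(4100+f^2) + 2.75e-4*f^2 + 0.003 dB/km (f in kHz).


56.136 dB/km


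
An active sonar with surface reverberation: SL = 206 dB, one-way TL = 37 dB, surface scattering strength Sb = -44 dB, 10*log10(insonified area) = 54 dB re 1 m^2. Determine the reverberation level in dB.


RL = SL - 2*TL + Sb + 10*log10(A) = 206 - 2*37 + (-44) + 54 = 142

142 dB


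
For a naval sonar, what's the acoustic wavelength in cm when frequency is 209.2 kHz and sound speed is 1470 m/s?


lambda = c/f = 1470 / 209200 = 0.007 m = 0.7 cm

0.7 cm


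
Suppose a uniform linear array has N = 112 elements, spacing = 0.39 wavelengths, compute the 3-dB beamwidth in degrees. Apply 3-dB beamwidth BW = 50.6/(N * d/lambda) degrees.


BW = 50.6 / (112 * 0.39) = 50.6 / 43.68 = 1.16

1.16 deg


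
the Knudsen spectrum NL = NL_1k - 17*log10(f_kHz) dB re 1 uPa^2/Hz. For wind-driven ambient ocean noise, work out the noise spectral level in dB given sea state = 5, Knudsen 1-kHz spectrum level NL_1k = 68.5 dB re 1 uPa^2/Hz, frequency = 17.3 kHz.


NL = NL_1k - 17*log10(f_kHz) = 68.5 - 17*log10(17.3) = 68.5 - (21.05) = 47.45

47.45 dB


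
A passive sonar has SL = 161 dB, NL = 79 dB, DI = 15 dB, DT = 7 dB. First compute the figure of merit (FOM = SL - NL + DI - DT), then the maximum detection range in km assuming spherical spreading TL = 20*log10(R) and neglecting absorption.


Step 1: FOM = SL - NL + DI - DT = 161 - 79 + 15 - 7 = 90 dB
Step 2: at max range FOM = TL = 20*log10(R), so R = 10^(90/20) = 31622.78 m = 31.62 km

31.62 km


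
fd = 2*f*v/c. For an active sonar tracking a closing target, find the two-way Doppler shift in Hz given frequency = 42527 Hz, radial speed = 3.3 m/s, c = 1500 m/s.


187.12 Hz


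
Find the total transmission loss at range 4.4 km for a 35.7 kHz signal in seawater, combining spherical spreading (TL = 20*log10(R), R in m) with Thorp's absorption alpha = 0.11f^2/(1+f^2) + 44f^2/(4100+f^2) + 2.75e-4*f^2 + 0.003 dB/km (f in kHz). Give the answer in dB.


120.82 dB


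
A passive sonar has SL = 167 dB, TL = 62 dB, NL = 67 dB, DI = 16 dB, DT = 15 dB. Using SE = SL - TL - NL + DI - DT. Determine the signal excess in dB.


39 dB


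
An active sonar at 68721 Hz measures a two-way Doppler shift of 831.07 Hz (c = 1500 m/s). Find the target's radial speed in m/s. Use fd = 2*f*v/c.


From fd = 2*f*v/c, v = c*fd/(2*f) = 1500 * 831.07 / (2*68721) = 9.07

9.07 m/s


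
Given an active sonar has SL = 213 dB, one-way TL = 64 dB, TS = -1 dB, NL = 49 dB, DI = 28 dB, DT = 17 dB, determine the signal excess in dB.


SE = SL - 2*TL + TS - NL + DI - DT = 213 - 2*64 + (-1) - 49 + 28 - 17 = 46

46 dB


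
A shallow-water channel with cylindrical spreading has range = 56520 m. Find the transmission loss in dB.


TL = 10*log10(56520) = 47.52

47.52 dB


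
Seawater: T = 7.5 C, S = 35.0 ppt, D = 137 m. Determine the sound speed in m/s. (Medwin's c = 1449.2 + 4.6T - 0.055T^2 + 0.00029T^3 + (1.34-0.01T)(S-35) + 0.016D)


c = 1449.2 + 4.6*7.5 - 0.055*7.5^2 + 0.00029*7.5^3 + (1.34 - 0.01*7.5)*(35.0 - 35) + 0.016*137 = 1482.92

1482.92 m/s


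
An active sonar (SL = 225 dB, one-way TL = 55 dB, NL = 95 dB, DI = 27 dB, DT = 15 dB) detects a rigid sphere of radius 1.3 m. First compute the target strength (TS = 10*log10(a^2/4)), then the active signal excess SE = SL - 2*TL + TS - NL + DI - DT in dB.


Step 1: TS = 10*log10(1.3^2/4) = -3.74 dB
Step 2: SE = SL - 2*TL + TS - NL + DI - DT = 225 - 2*55 + (-3.74) - 95 + 27 - 15 = 28.26

28.26 dB


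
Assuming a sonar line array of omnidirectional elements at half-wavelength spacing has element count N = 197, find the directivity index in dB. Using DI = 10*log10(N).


22.94 dB


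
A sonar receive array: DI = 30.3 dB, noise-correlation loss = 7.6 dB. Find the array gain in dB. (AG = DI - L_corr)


AG = DI - L_corr = 30.3 - 7.6 = 22.7

22.7 dB


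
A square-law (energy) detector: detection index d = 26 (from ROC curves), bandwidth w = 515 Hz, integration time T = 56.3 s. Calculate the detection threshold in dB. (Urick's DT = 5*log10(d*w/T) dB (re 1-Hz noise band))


11.88 dB


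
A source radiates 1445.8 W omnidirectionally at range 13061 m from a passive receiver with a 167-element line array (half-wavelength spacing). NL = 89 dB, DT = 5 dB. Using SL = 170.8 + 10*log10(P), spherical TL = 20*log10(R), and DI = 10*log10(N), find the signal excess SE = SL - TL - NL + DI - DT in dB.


48.31 dB


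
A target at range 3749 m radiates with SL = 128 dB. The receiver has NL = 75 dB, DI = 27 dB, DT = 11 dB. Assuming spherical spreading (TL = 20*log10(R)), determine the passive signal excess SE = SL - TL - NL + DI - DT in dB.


Step 1: TL = 20*log10(3749) = 71.48 dB
Step 2: SE = 128 - 71.48 - 75 + 27 - 11 = -2.48

-2.48 dB


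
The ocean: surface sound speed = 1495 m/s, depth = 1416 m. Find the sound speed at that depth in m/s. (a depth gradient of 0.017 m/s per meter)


1519.072 m/s


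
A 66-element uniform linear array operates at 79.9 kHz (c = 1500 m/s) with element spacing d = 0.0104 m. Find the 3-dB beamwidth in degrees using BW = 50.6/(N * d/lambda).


Step 1: lambda = 1500/79900 = 0.01877 m
Step 2: d/lambda = 0.0104/0.01877 = 0.5541
Step 3: BW = 50.6/(N * d/lambda) = 50.6/(66 * 0.5541) = 1.38

1.38 deg


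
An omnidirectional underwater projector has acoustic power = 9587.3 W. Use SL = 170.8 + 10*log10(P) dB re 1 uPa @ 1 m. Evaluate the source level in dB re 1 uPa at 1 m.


SL = 170.8 + 10*log10(9587.3) = 170.8 + 39.82 = 210.62

210.62 dB


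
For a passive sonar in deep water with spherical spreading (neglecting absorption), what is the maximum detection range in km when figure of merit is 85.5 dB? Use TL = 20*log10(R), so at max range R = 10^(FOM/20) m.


18.84 km


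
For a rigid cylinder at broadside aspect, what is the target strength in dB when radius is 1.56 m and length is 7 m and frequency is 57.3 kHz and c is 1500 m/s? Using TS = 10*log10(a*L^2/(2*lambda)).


31.64 dB


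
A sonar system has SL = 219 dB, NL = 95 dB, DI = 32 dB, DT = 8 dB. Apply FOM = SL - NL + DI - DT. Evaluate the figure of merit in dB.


FOM = SL - NL + DI - DT = 219 - 95 + 32 - 8 = 148

148 dB


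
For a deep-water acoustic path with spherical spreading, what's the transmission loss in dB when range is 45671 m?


TL = 20*log10(45671) = 93.19

93.19 dB


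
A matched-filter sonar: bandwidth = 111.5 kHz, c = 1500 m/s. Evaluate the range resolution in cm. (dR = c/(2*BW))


0.67 cm


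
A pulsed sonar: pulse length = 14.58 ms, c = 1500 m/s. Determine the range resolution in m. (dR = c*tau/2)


10.935 m


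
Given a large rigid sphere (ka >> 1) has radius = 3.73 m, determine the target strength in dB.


TS = 10*log10(3.73^2 / 4) = 10*log10(3.478225) = 5.41

5.41 dB


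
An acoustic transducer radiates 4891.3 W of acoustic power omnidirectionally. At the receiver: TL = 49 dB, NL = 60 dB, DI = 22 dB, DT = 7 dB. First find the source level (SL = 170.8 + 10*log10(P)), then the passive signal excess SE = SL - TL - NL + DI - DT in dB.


Step 1: SL = 170.8 + 10*log10(4891.3) = 207.69 dB
Step 2: SE = SL - TL - NL + DI - DT = 207.69 - 49 - 60 + 22 - 7 = 113.69

113.69 dB


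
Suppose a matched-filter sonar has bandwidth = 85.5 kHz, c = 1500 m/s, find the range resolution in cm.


0.88 cm


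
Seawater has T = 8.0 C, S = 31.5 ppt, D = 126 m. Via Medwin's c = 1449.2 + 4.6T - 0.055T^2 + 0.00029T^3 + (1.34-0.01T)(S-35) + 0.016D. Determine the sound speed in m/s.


c = 1449.2 + 4.6*8.0 - 0.055*8.0^2 + 0.00029*8.0^3 + (1.34 - 0.01*8.0)*(31.5 - 35) + 0.016*126 = 1480.23

1480.23 m/s


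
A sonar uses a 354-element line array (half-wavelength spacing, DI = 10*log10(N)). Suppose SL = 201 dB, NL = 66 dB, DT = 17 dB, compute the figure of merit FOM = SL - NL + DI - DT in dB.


Step 1: DI = 10*log10(354) = 25.49 dB
Step 2: FOM = SL - NL + DI - DT = 201 - 66 + 25.49 - 17 = 143.49

143.49 dB


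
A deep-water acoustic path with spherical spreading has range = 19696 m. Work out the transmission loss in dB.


85.89 dB


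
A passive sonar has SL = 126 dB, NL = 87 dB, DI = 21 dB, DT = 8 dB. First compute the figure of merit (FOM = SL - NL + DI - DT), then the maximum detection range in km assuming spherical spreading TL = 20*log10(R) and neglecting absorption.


Step 1: FOM = SL - NL + DI - DT = 126 - 87 + 21 - 8 = 52 dB
Step 2: at max range FOM = TL = 20*log10(R), so R = 10^(52/20) = 398.11 m = 0.4 km

0.4 km


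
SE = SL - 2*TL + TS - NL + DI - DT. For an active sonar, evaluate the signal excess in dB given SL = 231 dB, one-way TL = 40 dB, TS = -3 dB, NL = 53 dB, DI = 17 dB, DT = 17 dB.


95 dB


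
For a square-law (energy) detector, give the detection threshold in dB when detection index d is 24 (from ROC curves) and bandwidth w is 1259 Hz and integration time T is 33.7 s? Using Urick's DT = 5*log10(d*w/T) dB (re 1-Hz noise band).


DT = 5*log10(d*w/T) = 5*log10(24 * 1259 / 33.7) = 5*log10(896.62) = 14.76

14.76 dB


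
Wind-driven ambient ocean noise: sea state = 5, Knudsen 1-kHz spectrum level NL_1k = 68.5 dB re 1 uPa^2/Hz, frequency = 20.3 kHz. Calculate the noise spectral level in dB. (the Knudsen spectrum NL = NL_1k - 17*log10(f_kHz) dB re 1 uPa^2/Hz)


46.27 dB


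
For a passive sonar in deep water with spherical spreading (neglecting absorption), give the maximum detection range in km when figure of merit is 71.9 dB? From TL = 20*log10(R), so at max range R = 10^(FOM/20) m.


At max range FOM = TL, so 20*log10(R) = 71.9
R = 10^(71.9/20) = 3935.5 m = 3.94 km

3.94 km


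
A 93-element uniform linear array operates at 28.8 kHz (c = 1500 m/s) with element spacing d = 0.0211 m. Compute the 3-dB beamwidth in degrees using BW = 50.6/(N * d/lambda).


Step 1: lambda = 1500/28800 = 0.05208 m
Step 2: d/lambda = 0.0211/0.05208 = 0.4051
Step 3: BW = 50.6/(N * d/lambda) = 50.6/(93 * 0.4051) = 1.34

1.34 deg


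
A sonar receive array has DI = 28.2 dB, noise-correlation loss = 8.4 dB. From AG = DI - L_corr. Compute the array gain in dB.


AG = DI - L_corr = 28.2 - 8.4 = 19.8

19.8 dB


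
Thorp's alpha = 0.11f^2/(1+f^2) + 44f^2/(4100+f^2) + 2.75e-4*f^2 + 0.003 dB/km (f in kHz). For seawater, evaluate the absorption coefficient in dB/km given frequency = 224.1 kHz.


f^2 = 50220.81
alpha = 0.11*50220.81/(1+50220.81) + 44*50220.81/(4100+50220.81) + 2.75e-4*50220.81 + 0.003 = 54.603

54.603 dB/km


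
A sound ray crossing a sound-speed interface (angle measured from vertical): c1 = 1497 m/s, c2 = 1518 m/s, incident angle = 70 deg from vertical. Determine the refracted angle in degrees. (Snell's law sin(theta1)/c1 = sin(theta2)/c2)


sin(theta2) = (c2/c1)*sin(theta1) = (1518/1497)*sin(70 deg) = 0.95287
theta2 = arcsin(0.95287) = 72.34

72.34 deg


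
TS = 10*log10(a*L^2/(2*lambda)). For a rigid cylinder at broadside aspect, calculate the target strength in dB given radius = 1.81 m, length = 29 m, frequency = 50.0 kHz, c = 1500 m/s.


lambda = 1500/50000 = 0.03 m
TS = 10*log10(1.81*29^2/(2*0.03)) = 44.04

44.04 dB


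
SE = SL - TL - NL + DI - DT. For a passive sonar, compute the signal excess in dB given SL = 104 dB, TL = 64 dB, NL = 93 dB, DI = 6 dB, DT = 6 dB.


-53 dB


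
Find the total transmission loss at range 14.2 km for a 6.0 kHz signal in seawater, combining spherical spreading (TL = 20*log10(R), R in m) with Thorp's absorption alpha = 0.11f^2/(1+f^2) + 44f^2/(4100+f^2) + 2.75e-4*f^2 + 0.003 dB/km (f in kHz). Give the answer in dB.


90.19 dB


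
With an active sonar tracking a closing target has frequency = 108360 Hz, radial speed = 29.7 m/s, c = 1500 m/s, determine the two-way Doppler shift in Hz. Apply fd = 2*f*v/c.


4291.06 Hz


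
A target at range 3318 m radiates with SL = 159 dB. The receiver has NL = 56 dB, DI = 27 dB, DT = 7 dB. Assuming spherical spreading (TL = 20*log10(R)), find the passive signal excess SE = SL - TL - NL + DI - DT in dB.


Step 1: TL = 20*log10(3318) = 70.42 dB
Step 2: SE = 159 - 70.42 - 56 + 27 - 7 = 52.58

52.58 dB


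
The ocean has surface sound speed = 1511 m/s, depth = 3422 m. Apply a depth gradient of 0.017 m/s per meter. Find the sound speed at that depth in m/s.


c = 1511 + 0.017 * 3422 = 1569.174

1569.174 m/s


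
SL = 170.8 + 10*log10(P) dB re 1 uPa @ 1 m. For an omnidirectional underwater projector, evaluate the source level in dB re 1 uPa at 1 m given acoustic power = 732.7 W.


SL = 170.8 + 10*log10(732.7) = 170.8 + 28.65 = 199.45

199.45 dB


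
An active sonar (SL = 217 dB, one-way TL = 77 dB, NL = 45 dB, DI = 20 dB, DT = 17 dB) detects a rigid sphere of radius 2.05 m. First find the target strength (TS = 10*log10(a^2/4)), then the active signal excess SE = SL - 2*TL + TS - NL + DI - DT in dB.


Step 1: TS = 10*log10(2.05^2/4) = 0.21 dB
Step 2: SE = SL - 2*TL + TS - NL + DI - DT = 217 - 2*77 + (0.21) - 45 + 20 - 17 = 21.21

21.21 dB


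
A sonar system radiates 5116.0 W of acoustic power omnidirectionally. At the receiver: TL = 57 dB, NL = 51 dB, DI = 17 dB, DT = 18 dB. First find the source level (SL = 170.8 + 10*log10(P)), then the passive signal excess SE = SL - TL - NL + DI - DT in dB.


Step 1: SL = 170.8 + 10*log10(5116.0) = 207.89 dB
Step 2: SE = SL - TL - NL + DI - DT = 207.89 - 57 - 51 + 17 - 18 = 98.89

98.89 dB


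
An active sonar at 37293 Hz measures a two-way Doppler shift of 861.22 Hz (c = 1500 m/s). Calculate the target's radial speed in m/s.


From fd = 2*f*v/c, v = c*fd/(2*f) = 1500 * 861.22 / (2*37293) = 17.32

17.32 m/s


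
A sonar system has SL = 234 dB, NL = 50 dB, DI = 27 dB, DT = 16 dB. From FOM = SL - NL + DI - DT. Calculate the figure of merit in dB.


195 dB


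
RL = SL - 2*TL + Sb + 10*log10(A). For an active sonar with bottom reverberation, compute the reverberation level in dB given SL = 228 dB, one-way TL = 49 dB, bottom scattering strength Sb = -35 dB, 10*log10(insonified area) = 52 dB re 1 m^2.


147 dB


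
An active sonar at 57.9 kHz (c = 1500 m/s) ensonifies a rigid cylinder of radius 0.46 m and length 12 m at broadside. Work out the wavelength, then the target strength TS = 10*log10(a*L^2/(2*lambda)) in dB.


Step 1: lambda = c/f = 1500/57900 = 0.02591 m
Step 2: TS = 10*log10(a*L^2/(2*lambda)) = 10*log10(0.46*12^2/(2*0.02591)) = 31.07

31.07 dB


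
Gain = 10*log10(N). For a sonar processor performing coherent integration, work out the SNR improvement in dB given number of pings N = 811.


Gain = 10*log10(811) = 29.09

29.09 dB


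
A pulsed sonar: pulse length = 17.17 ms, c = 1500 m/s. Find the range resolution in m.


12.8775 m


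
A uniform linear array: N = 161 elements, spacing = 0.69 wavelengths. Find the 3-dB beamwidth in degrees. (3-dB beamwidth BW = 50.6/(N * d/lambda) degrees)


BW = 50.6 / (161 * 0.69) = 50.6 / 111.09 = 0.46

0.46 deg


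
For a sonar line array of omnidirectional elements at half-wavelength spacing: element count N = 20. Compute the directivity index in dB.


DI = 10*log10(20) = 13.01

13.01 dB


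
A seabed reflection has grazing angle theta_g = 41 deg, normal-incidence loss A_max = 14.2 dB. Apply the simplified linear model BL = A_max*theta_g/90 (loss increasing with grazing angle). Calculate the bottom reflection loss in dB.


BL = A_max * theta_g / 90 = 14.2 * 41 / 90 = 6.47

6.47 dB


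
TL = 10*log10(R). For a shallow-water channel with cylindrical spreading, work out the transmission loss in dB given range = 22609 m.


TL = 10*log10(22609) = 43.54

43.54 dB


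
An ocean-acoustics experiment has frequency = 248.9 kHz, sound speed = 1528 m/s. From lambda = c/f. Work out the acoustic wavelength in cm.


lambda = c/f = 1528 / 248900 = 0.0061 m = 0.61 cm

0.61 cm


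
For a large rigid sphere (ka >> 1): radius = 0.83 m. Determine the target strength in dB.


TS = 10*log10(0.83^2 / 4) = 10*log10(0.172225) = -7.64

-7.64 dB


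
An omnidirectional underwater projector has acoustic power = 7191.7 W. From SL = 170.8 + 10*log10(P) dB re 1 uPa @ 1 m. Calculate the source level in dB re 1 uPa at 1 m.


SL = 170.8 + 10*log10(7191.7) = 170.8 + 38.57 = 209.37

209.37 dB


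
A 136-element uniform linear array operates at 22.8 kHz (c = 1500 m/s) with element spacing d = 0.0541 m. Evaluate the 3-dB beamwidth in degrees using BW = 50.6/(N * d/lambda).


0.45 deg


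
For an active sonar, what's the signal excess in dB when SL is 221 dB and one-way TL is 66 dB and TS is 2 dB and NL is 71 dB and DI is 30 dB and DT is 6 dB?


44 dB


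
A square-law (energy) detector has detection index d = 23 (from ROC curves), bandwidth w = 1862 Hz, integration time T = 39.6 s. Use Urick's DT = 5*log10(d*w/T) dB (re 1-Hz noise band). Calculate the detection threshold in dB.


DT = 5*log10(d*w/T) = 5*log10(23 * 1862 / 39.6) = 5*log10(1081.46) = 15.17

15.17 dB


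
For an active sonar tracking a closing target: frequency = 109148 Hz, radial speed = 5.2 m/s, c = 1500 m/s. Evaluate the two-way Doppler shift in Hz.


fd = 2*f*v/c = 2 * 109148 * 5.2 / 1500 = 756.76

756.76 Hz


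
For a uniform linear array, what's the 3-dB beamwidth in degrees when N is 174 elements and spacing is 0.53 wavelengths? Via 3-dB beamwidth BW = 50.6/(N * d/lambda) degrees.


BW = 50.6 / (174 * 0.53) = 50.6 / 92.22 = 0.55

0.55 deg


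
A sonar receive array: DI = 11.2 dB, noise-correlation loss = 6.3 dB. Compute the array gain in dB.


AG = DI - L_corr = 11.2 - 6.3 = 4.9

4.9 dB


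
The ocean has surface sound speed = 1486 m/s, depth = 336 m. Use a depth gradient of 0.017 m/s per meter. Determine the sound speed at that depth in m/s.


1491.712 m/s


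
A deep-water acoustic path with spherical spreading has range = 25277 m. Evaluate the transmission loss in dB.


88.05 dB


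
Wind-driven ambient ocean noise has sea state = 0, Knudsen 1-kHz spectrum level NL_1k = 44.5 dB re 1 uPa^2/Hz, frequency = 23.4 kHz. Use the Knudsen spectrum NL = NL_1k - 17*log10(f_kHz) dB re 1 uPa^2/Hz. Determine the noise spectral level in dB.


NL = NL_1k - 17*log10(f_kHz) = 44.5 - 17*log10(23.4) = 44.5 - (23.28) = 21.22

21.22 dB


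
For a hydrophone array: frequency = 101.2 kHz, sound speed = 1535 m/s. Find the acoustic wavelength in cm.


lambda = c/f = 1535 / 101200 = 0.0152 m = 1.52 cm

1.52 cm


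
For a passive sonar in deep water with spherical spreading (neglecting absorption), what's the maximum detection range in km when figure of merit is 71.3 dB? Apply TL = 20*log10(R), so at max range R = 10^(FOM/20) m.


3.67 km


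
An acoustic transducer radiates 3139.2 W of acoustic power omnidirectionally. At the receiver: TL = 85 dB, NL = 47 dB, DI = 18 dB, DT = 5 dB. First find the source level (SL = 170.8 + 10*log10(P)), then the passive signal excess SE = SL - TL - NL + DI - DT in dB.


Step 1: SL = 170.8 + 10*log10(3139.2) = 205.77 dB
Step 2: SE = SL - TL - NL + DI - DT = 205.77 - 85 - 47 + 18 - 5 = 86.77

86.77 dB


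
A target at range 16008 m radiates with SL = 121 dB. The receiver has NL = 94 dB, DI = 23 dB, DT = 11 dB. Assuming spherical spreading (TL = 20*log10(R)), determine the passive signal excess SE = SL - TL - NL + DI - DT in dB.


Step 1: TL = 20*log10(16008) = 84.09 dB
Step 2: SE = 121 - 84.09 - 94 + 23 - 11 = -45.09

-45.09 dB


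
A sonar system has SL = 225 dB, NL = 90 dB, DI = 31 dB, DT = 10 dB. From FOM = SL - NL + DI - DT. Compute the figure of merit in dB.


FOM = SL - NL + DI - DT = 225 - 90 + 31 - 10 = 156

156 dB


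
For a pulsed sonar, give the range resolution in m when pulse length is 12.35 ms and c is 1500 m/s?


9.2625 m


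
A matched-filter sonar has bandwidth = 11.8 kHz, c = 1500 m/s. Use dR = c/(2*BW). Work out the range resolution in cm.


6.36 cm


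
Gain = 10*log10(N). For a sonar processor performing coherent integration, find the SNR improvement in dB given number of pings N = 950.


Gain = 10*log10(950) = 29.78

29.78 dB


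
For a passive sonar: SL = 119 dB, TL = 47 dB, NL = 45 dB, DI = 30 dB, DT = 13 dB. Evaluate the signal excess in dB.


44 dB


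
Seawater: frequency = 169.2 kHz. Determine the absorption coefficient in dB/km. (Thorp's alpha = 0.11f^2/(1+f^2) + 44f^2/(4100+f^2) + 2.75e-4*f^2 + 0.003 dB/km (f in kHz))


46.474 dB/km


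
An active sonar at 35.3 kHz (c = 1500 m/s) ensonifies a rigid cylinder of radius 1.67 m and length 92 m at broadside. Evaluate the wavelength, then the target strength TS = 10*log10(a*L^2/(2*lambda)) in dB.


Step 1: lambda = c/f = 1500/35300 = 0.04249 m
Step 2: TS = 10*log10(a*L^2/(2*lambda)) = 10*log10(1.67*92^2/(2*0.04249)) = 52.21

52.21 dB


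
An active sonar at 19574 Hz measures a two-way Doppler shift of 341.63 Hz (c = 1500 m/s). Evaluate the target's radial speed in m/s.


From fd = 2*f*v/c, v = c*fd/(2*f) = 1500 * 341.63 / (2*19574) = 13.09

13.09 m/s


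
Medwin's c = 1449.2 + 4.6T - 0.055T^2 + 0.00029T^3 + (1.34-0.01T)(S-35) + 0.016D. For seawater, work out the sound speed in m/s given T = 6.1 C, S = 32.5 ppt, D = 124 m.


c = 1449.2 + 4.6*6.1 - 0.055*6.1^2 + 0.00029*6.1^3 + (1.34 - 0.01*6.1)*(32.5 - 35) + 0.016*124 = 1474.07

1474.07 m/s


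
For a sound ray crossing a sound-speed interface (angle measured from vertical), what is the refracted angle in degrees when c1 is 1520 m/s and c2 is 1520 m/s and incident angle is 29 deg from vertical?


29.0 deg


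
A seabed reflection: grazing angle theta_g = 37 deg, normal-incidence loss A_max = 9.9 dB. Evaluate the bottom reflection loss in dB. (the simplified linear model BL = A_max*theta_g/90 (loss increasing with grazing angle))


BL = A_max * theta_g / 90 = 9.9 * 37 / 90 = 4.07

4.07 dB


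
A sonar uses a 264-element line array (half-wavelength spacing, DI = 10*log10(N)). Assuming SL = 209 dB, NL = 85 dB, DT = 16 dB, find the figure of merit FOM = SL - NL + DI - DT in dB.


Step 1: DI = 10*log10(264) = 24.22 dB
Step 2: FOM = SL - NL + DI - DT = 209 - 85 + 24.22 - 16 = 132.22

132.22 dB


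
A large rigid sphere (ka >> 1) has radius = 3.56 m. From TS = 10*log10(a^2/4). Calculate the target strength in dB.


5.01 dB


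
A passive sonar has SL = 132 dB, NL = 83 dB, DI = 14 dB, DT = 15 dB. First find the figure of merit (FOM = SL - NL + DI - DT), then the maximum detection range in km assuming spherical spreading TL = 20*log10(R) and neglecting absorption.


Step 1: FOM = SL - NL + DI - DT = 132 - 83 + 14 - 15 = 48 dB
Step 2: at max range FOM = TL = 20*log10(R), so R = 10^(48/20) = 251.19 m = 0.25 km

0.25 km


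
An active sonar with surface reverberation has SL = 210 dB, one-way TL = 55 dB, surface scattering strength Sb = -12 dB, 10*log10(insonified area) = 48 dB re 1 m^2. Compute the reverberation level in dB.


RL = SL - 2*TL + Sb + 10*log10(A) = 210 - 2*55 + (-12) + 48 = 136

136 dB


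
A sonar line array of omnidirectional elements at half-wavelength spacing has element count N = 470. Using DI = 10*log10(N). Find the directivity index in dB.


DI = 10*log10(470) = 26.72

26.72 dB


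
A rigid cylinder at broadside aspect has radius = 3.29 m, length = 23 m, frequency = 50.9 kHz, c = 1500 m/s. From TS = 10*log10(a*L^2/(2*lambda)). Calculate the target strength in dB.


lambda = 1500/50900 = 0.02947 m
TS = 10*log10(3.29*23^2/(2*0.02947)) = 44.7

44.7 dB


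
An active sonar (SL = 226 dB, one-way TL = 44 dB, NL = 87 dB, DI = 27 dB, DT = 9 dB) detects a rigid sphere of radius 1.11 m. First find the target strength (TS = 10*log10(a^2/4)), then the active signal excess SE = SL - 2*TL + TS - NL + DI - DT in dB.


Step 1: TS = 10*log10(1.11^2/4) = -5.11 dB
Step 2: SE = SL - 2*TL + TS - NL + DI - DT = 226 - 2*44 + (-5.11) - 87 + 27 - 9 = 63.89

63.89 dB


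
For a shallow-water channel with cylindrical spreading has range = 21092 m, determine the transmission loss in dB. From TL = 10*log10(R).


43.24 dB


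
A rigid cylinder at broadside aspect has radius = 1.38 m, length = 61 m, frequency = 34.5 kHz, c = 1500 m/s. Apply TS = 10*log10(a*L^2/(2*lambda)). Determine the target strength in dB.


47.71 dB


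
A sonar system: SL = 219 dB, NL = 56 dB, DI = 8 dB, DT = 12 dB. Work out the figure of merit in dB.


FOM = SL - NL + DI - DT = 219 - 56 + 8 - 12 = 159

159 dB


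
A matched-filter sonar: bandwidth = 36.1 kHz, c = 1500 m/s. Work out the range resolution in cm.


dR = c/(2*BW) = 1500 / (2 * 36.1e3) = 0.0208 m = 2.08 cm

2.08 cm


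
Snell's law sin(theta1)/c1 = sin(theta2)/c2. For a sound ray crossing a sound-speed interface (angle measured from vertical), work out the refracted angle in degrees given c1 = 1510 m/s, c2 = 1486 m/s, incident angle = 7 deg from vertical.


6.89 deg


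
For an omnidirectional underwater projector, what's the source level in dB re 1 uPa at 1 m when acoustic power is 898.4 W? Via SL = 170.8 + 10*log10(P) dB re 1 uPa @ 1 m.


200.33 dB


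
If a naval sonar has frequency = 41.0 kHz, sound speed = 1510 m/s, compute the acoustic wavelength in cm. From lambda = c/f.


3.68 cm


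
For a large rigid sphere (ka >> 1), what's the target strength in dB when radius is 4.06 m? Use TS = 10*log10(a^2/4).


6.15 dB


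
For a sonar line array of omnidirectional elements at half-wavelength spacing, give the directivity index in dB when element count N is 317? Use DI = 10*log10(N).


25.01 dB


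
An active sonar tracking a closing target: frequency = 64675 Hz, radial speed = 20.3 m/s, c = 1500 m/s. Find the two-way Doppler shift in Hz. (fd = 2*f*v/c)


1750.54 Hz


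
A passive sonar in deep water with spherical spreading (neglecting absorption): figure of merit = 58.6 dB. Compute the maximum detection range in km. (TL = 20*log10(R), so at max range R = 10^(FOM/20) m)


At max range FOM = TL, so 20*log10(R) = 58.6
R = 10^(58.6/20) = 851.14 m = 0.85 km

0.85 km


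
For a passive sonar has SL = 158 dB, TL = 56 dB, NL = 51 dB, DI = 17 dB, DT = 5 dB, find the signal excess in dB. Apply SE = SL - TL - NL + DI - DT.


SE = SL - TL - NL + DI - DT = 158 - 56 - 51 + 17 - 5 = 63

63 dB


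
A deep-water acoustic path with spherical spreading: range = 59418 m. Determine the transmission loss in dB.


TL = 20*log10(59418) = 95.48

95.48 dB


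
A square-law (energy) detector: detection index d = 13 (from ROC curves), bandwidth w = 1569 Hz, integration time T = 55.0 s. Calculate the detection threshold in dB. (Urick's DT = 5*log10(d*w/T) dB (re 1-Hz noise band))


DT = 5*log10(d*w/T) = 5*log10(13 * 1569 / 55.0) = 5*log10(370.85) = 12.85

12.85 dB


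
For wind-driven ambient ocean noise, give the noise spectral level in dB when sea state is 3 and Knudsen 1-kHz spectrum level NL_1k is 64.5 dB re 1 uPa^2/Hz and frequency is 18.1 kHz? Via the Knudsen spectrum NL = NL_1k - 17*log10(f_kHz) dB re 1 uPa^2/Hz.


NL = NL_1k - 17*log10(f_kHz) = 64.5 - 17*log10(18.1) = 64.5 - (21.38) = 43.12

43.12 dB


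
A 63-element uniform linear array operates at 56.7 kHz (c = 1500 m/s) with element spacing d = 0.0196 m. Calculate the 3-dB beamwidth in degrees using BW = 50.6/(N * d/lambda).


1.08 deg


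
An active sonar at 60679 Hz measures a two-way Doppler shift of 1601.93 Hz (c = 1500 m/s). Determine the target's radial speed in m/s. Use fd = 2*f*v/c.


From fd = 2*f*v/c, v = c*fd/(2*f) = 1500 * 1601.93 / (2*60679) = 19.8

19.8 m/s


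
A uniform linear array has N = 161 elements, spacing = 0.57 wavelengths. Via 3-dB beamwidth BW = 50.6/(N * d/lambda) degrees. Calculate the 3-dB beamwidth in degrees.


BW = 50.6 / (161 * 0.57) = 50.6 / 91.77 = 0.55

0.55 deg


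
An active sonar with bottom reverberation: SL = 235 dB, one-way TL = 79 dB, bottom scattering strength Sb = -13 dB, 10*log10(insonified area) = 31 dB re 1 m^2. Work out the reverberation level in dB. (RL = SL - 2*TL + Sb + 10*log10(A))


95 dB


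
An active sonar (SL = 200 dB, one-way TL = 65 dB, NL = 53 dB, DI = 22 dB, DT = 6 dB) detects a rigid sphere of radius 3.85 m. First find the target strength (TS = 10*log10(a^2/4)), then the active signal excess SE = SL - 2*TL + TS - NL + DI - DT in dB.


Step 1: TS = 10*log10(3.85^2/4) = 5.69 dB
Step 2: SE = SL - 2*TL + TS - NL + DI - DT = 200 - 2*65 + (5.69) - 53 + 22 - 6 = 38.69

38.69 dB


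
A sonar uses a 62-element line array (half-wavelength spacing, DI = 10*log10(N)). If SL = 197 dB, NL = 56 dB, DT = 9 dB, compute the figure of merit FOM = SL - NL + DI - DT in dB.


Step 1: DI = 10*log10(62) = 17.92 dB
Step 2: FOM = SL - NL + DI - DT = 197 - 56 + 17.92 - 9 = 149.92

149.92 dB


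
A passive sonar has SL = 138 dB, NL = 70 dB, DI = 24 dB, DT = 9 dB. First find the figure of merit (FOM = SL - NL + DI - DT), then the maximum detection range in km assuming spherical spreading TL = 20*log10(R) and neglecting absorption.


Step 1: FOM = SL - NL + DI - DT = 138 - 70 + 24 - 9 = 83 dB
Step 2: at max range FOM = TL = 20*log10(R), so R = 10^(83/20) = 14125.38 m = 14.13 km

14.13 km


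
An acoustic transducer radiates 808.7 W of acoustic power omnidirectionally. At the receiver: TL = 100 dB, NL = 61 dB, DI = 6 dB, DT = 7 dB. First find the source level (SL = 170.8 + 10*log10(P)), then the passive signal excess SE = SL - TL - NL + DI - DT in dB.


Step 1: SL = 170.8 + 10*log10(808.7) = 199.88 dB
Step 2: SE = SL - TL - NL + DI - DT = 199.88 - 100 - 61 + 6 - 7 = 37.88

37.88 dB


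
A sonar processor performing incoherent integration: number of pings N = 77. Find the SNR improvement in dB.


9.43 dB


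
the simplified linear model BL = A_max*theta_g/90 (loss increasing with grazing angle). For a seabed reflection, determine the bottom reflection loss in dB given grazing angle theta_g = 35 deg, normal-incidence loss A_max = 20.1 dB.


BL = A_max * theta_g / 90 = 20.1 * 35 / 90 = 7.82

7.82 dB


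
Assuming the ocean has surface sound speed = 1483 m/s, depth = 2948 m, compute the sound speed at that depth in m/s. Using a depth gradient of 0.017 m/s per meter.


c = 1483 + 0.017 * 2948 = 1533.116

1533.116 m/s


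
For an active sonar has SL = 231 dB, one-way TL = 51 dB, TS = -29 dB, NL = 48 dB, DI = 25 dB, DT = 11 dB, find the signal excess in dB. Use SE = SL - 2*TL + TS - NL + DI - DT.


66 dB


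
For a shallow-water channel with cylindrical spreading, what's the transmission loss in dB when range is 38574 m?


TL = 10*log10(38574) = 45.86

45.86 dB


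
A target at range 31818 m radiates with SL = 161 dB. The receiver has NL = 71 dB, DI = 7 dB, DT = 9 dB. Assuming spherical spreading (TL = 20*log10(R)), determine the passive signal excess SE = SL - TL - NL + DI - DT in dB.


-2.05 dB


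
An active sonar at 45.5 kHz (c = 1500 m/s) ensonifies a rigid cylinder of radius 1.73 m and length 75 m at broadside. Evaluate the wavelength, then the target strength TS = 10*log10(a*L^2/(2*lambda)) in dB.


Step 1: lambda = c/f = 1500/45500 = 0.03297 m
Step 2: TS = 10*log10(a*L^2/(2*lambda)) = 10*log10(1.73*75^2/(2*0.03297)) = 51.69

51.69 dB


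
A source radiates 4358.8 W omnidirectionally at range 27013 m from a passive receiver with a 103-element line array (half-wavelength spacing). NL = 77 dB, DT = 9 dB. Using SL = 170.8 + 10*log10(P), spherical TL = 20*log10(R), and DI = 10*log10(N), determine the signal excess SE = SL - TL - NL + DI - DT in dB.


Step 1: SL = 170.8 + 10*log10(4358.8) = 207.19 dB
Step 2: TL = 20*log10(27013) = 88.63 dB
Step 3: DI = 10*log10(103) = 20.13 dB
Step 4: SE = SL - TL - NL + DI - DT = 207.19 - 88.63 - 77 + 20.13 - 9 = 52.69

52.69 dB


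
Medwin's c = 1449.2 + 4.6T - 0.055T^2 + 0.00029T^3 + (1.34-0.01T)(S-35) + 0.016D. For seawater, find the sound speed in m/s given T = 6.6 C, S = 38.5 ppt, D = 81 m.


c = 1449.2 + 4.6*6.6 - 0.055*6.6^2 + 0.00029*6.6^3 + (1.34 - 0.01*6.6)*(38.5 - 35) + 0.016*81 = 1483.0

1483.0 m/s


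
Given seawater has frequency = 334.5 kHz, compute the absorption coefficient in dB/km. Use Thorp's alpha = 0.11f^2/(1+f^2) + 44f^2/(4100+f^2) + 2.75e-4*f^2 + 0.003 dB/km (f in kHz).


f^2 = 111890.25
alpha = 0.11*111890.25/(1+111890.25) + 44*111890.25/(4100+111890.25) + 2.75e-4*111890.25 + 0.003 = 73.328

73.328 dB/km


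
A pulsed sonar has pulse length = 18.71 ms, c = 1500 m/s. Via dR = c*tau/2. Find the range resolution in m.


dR = c*tau/2 = 1500 * 18.71e-3 / 2 = 14.0325

14.0325 m


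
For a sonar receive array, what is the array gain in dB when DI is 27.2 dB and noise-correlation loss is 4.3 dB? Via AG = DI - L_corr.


22.9 dB


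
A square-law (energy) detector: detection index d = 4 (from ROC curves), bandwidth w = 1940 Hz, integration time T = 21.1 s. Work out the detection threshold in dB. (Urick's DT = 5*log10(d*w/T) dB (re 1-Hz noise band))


DT = 5*log10(d*w/T) = 5*log10(4 * 1940 / 21.1) = 5*log10(367.77) = 12.83

12.83 dB


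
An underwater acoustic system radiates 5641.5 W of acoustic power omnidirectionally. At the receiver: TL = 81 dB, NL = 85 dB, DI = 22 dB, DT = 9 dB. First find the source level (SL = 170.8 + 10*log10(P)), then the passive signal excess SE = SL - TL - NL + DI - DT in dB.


Step 1: SL = 170.8 + 10*log10(5641.5) = 208.31 dB
Step 2: SE = SL - TL - NL + DI - DT = 208.31 - 81 - 85 + 22 - 9 = 55.31

55.31 dB


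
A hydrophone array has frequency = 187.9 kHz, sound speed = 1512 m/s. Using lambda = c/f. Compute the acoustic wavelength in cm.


lambda = c/f = 1512 / 187900 = 0.008 m = 0.8 cm

0.8 cm


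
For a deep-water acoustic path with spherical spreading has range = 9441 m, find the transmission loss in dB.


79.5 dB


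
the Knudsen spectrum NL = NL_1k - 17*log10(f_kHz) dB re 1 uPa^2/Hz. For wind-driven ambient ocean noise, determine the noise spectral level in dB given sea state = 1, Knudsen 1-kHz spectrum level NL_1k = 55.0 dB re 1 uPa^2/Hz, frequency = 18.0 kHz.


33.66 dB


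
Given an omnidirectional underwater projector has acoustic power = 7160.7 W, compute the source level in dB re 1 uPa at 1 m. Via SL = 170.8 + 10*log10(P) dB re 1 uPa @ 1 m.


SL = 170.8 + 10*log10(7160.7) = 170.8 + 38.55 = 209.35

209.35 dB


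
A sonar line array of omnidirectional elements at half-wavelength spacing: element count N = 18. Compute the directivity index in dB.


DI = 10*log10(18) = 12.55

12.55 dB


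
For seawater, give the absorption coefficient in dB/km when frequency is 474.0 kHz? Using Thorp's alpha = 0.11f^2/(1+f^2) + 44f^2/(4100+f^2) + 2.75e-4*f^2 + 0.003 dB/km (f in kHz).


f^2 = 224676.0
alpha = 0.11*224676.0/(1+224676.0) + 44*224676.0/(4100+224676.0) + 2.75e-4*224676.0 + 0.003 = 105.11

105.11 dB/km


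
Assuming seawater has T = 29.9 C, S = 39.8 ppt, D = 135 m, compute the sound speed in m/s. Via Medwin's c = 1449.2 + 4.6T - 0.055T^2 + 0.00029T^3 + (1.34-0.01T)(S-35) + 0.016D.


c = 1449.2 + 4.6*29.9 - 0.055*29.9^2 + 0.00029*29.9^3 + (1.34 - 0.01*29.9)*(39.8 - 35) + 0.016*135 = 1552.48

1552.48 m/s


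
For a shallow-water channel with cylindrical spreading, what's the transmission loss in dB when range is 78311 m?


TL = 10*log10(78311) = 48.94

48.94 dB


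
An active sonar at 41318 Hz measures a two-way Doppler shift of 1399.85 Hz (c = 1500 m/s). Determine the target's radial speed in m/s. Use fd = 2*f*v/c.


From fd = 2*f*v/c, v = c*fd/(2*f) = 1500 * 1399.85 / (2*41318) = 25.41

25.41 m/s


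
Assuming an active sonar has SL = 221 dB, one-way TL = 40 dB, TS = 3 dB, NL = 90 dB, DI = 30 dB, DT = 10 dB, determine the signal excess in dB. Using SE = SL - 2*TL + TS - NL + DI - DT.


SE = SL - 2*TL + TS - NL + DI - DT = 221 - 2*40 + (3) - 90 + 30 - 10 = 74

74 dB


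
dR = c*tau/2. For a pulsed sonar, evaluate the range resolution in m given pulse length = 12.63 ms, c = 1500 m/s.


dR = c*tau/2 = 1500 * 12.63e-3 / 2 = 9.4725

9.4725 m


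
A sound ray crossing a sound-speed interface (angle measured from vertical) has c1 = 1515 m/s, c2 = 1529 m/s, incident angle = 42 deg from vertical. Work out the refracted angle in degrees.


42.48 deg


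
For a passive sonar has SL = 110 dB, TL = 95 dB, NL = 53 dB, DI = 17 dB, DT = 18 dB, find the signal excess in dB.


-39 dB


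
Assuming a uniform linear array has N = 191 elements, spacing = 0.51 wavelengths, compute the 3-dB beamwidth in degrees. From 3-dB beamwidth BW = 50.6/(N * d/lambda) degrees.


BW = 50.6 / (191 * 0.51) = 50.6 / 97.41 = 0.52

0.52 deg


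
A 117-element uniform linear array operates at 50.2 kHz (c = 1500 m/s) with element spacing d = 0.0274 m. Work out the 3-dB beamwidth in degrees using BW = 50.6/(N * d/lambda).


Step 1: lambda = 1500/50200 = 0.02988 m
Step 2: d/lambda = 0.0274/0.02988 = 0.917
Step 3: BW = 50.6/(N * d/lambda) = 50.6/(117 * 0.917) = 0.47

0.47 deg


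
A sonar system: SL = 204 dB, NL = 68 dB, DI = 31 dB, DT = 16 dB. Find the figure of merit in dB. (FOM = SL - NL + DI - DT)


151 dB


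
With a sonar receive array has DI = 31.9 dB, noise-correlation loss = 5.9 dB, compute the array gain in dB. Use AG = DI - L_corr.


AG = DI - L_corr = 31.9 - 5.9 = 26.0

26.0 dB


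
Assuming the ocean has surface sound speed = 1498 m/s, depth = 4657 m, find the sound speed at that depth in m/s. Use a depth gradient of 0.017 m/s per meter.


c = 1498 + 0.017 * 4657 = 1577.169

1577.169 m/s


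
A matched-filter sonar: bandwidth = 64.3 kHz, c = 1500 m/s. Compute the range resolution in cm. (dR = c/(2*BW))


dR = c/(2*BW) = 1500 / (2 * 64.3e3) = 0.0117 m = 1.17 cm

1.17 cm


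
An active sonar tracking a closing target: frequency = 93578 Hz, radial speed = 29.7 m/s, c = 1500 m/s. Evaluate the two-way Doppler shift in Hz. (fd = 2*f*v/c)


3705.69 Hz


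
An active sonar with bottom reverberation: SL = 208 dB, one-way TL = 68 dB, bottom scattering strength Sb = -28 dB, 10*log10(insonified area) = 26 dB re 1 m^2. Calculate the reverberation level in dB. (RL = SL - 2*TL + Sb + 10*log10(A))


RL = SL - 2*TL + Sb + 10*log10(A) = 208 - 2*68 + (-28) + 26 = 70

70 dB


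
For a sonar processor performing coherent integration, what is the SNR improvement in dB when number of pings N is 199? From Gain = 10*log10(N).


22.99 dB


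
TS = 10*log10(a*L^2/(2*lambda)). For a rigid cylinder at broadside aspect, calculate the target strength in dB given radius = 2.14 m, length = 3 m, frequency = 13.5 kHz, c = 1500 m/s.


19.38 dB


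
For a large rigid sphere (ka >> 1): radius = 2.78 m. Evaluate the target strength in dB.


TS = 10*log10(2.78^2 / 4) = 10*log10(1.9321) = 2.86

2.86 dB


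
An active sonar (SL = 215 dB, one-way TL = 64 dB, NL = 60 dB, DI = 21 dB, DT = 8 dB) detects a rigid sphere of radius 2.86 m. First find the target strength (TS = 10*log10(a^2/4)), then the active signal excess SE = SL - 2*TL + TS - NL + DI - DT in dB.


Step 1: TS = 10*log10(2.86^2/4) = 3.11 dB
Step 2: SE = SL - 2*TL + TS - NL + DI - DT = 215 - 2*64 + (3.11) - 60 + 21 - 8 = 43.11

43.11 dB
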